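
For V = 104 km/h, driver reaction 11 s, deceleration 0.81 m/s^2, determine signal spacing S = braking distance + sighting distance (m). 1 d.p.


V = 104 / 3.6 = 28.8889 m/s
Braking distance = 28.8889^2 / (2*0.81) = 515.1654 m
Sighting distance = 28.8889 * 11 = 317.7778 m
S = 515.1654 + 317.7778 = 832.9 m

832.9


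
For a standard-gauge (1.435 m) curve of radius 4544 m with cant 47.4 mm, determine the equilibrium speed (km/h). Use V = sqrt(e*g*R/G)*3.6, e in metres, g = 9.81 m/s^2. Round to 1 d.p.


Convert cant: e = 47.4 mm = 0.0474 m
V_ms = sqrt(0.0474 * 9.81 * 4544 / 1.435)
V_ms = sqrt(1472.426994) = 38.3722 m/s
V = 38.3722 * 3.6 = 138.1 km/h

138.1


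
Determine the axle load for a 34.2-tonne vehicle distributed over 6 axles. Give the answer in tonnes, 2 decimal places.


Load per axle = total weight / number of axles
Load = 34.2 / 6
Load = 5.70 tonnes

5.70


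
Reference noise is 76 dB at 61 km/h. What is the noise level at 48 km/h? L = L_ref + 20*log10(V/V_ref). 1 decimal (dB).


V/V_ref = 48 / 61 = 0.786885
log10(0.786885) = -0.104089
20 * -0.104089 = -2.0818
L = 76 + -2.0818 = 73.9 dB

73.9


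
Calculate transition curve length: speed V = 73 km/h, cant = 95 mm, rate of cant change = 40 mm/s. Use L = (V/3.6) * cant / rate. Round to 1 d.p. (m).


Convert speed: V = 73 / 3.6 = 20.2778 m/s
L = 20.2778 * 95 / 40
L = 1926.3889 / 40
L = 48.2 m

48.2


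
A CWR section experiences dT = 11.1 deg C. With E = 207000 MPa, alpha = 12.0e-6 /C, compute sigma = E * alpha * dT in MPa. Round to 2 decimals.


sigma = E * alpha * dT
sigma = 207000 * 12.0e-6 * 11.1
sigma = 2.484 * 11.1
sigma = 27.57 MPa

27.57


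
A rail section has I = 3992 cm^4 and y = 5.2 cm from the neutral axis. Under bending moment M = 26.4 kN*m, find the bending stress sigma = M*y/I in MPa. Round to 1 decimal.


Convert units:
M = 26.4 kN*m = 26400000 N*mm
y = 5.2 cm = 52 mm
I = 3992 cm^4 = 39920000 mm^4
sigma = 26400000 * 52 / 39920000
sigma = 34.4 MPa

34.4


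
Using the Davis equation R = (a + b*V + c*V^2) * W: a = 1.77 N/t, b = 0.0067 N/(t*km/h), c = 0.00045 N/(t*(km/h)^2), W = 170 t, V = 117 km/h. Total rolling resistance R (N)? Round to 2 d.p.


b*V = 0.0067 * 117 = 0.7839
c*V^2 = 0.00045 * 13689 = 6.16005
R_per_t = 1.77 + 0.7839 + 6.16005 = 8.71395 N/t
R_total = 8.71395 * 170 = 1481.37 N

1481.37


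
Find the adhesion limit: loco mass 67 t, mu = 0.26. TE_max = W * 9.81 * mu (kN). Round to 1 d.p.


TE_max = W * g * mu
TE_max = 67 * 9.81 * 0.26
TE_max = 657.27 * 0.26
TE_max = 170.9 kN

170.9


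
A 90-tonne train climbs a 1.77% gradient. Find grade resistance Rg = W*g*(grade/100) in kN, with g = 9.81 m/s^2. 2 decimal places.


Rg = W * 9.81 * grade / 100
Rg = 90 * 9.81 * 1.77 / 100
Rg = 882.9 * 0.0177
Rg = 15.63 kN

15.63


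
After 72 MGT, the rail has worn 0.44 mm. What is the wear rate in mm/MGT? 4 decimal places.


Wear rate = total wear / cumulative tonnage
Rate = 0.44 / 72
Rate = 0.0061 mm/MGT

0.0061


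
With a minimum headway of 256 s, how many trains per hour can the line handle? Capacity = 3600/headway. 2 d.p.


Capacity = 3600 / headway
Capacity = 3600 / 256
Capacity = 14.06 trains/hour

14.06


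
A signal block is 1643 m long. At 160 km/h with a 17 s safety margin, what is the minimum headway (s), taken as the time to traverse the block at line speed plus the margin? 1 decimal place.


V = 160 / 3.6 = 44.4444 m/s
Block traversal time = 1643 / 44.4444 = 36.9675 s
Headway = 36.9675 + 17
Headway = 54.0 s

54.0


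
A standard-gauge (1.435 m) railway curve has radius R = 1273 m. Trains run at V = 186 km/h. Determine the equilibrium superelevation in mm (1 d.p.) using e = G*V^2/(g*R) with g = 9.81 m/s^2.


Convert speed: V = 186 / 3.6 = 51.6667 m/s
Apply formula: e = 1.435 * 51.6667^2 / (9.81 * 1273)
e = 1.435 * 2669.4444 / 12488.13
e = 0.306744 m = 306.7 mm

306.7


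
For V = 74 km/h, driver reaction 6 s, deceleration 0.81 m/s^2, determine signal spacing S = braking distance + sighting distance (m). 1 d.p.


V = 74 / 3.6 = 20.5556 m/s
Braking distance = 20.5556^2 / (2*0.81) = 260.8215 m
Sighting distance = 20.5556 * 6 = 123.3333 m
S = 260.8215 + 123.3333 = 384.2 m

384.2


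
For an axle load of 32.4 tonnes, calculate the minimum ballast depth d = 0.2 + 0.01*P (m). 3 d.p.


d = 0.2 + 0.01 * 32.4
d = 0.2 + 0.324
d = 0.524 m

0.524


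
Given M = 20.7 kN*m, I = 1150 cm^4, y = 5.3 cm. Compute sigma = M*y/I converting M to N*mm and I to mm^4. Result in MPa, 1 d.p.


Convert units:
M = 20.7 kN*m = 20700000 N*mm
y = 5.3 cm = 53 mm
I = 1150 cm^4 = 11500000 mm^4
sigma = 20700000 * 53 / 11500000
sigma = 95.4 MPa

95.4


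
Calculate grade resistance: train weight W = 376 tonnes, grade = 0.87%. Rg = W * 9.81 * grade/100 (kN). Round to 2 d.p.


Rg = W * 9.81 * grade / 100
Rg = 376 * 9.81 * 0.87 / 100
Rg = 3688.56 * 0.0087
Rg = 32.09 kN

32.09


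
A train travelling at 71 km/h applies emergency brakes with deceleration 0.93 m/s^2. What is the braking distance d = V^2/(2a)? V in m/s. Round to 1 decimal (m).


Convert speed: V = 71 / 3.6 = 19.7222 m/s
V^2 = 388.966
d = 388.966 / (2 * 0.93)
d = 388.966 / 1.86
d = 209.1 m

209.1


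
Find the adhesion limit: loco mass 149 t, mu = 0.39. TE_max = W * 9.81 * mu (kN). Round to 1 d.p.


TE_max = W * g * mu
TE_max = 149 * 9.81 * 0.39
TE_max = 1461.69 * 0.39
TE_max = 570.1 kN

570.1


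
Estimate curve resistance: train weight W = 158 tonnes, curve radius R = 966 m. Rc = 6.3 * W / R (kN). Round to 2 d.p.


Rc = 6.3 * W / R
Rc = 6.3 * 158 / 966
Rc = 995.4 / 966
Rc = 1.03 kN

1.03


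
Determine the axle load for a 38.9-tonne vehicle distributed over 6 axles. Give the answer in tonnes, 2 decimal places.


Load per axle = total weight / number of axles
Load = 38.9 / 6
Load = 6.48 tonnes

6.48


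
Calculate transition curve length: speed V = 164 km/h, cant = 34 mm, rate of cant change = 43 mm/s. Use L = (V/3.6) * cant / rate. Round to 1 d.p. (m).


Convert speed: V = 164 / 3.6 = 45.5556 m/s
L = 45.5556 * 34 / 43
L = 1548.8889 / 43
L = 36.0 m

36.0


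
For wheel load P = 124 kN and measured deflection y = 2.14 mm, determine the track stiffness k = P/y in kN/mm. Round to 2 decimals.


Track stiffness k = P / y
k = 124 / 2.14
k = 57.94 kN/mm

57.94


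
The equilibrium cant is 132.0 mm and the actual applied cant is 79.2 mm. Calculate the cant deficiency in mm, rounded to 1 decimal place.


Cant deficiency = equilibrium cant - actual cant
CD = 132.0 - 79.2
CD = 52.8 mm

52.8


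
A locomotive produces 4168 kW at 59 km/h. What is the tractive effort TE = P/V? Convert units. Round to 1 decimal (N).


Convert: P = 4168 kW = 4168000 W
V = 59 / 3.6 = 16.3889 m/s
TE = 4168000 / 16.3889
TE = 254318.6 N

254318.6


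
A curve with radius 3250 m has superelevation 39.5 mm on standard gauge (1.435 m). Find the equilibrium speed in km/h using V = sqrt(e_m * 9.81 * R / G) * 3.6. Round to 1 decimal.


Convert cant: e = 39.5 mm = 0.0395 m
V_ms = sqrt(0.0395 * 9.81 * 3250 / 1.435)
V_ms = sqrt(877.601916) = 29.6243 m/s
V = 29.6243 * 3.6 = 106.6 km/h

106.6


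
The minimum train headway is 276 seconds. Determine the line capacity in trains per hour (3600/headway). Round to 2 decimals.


Capacity = 3600 / headway
Capacity = 3600 / 276
Capacity = 13.04 trains/hour

13.04


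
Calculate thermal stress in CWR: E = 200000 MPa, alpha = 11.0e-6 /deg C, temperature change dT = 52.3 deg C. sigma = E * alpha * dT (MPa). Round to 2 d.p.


sigma = E * alpha * dT
sigma = 200000 * 11.0e-6 * 52.3
sigma = 2.2 * 52.3
sigma = 115.06 MPa

115.06


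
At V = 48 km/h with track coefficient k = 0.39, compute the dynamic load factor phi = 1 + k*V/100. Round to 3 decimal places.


phi = 1 + k * V / 100
phi = 1 + 0.39 * 48 / 100
phi = 1 + 0.1872
phi = 1.187

1.187


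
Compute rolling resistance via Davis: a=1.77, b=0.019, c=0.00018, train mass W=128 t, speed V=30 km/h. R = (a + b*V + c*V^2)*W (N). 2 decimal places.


b*V = 0.019 * 30 = 0.57
c*V^2 = 0.00018 * 900 = 0.162
R_per_t = 1.77 + 0.57 + 0.162 = 2.502 N/t
R_total = 2.502 * 128 = 320.26 N

320.26


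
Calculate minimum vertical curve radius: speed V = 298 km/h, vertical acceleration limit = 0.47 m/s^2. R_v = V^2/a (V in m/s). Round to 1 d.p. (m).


Convert speed: V = 298 / 3.6 = 82.7778 m/s
V^2 = 6852.1605 m^2/s^2
R_v = 6852.1605 / 0.47
R_v = 14579.1 m

14579.1


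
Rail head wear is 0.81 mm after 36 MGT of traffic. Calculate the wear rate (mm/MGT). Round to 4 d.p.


Wear rate = total wear / cumulative tonnage
Rate = 0.81 / 36
Rate = 0.0225 mm/MGT

0.0225


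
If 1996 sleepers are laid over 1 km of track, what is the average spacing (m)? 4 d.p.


Spacing = 1000 m / number of sleepers
Spacing = 1000 / 1996
Spacing = 0.5010 m

0.5010


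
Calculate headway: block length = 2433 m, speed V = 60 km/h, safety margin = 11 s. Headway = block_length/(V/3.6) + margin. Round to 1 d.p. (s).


V = 60 / 3.6 = 16.6667 m/s
Block traversal time = 2433 / 16.6667 = 145.98 s
Headway = 145.98 + 11
Headway = 157.0 s

157.0


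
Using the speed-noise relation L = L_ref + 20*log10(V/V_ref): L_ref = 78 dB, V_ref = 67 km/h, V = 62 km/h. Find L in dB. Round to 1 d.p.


V/V_ref = 62 / 67 = 0.925373
log10(0.925373) = -0.033683
20 * -0.033683 = -0.6737
L = 78 + -0.6737 = 77.3 dB

77.3


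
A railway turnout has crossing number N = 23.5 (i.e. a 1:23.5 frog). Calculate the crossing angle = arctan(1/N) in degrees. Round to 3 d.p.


1/N = 1/23.5 = 0.042553
angle = arctan(0.042553) = 0.042528 rad
angle = 0.042528 * 180/pi = 2.437 degrees

2.437


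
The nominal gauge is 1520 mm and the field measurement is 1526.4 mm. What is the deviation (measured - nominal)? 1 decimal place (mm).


Deviation = measured - nominal
Deviation = 1526.4 - 1520
Deviation = 6.4 mm

6.4


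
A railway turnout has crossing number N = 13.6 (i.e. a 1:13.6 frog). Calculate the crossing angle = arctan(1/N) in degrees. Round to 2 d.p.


1/N = 1/13.6 = 0.073529
angle = arctan(0.073529) = 0.073397 rad
angle = 0.073397 * 180/pi = 4.21 degrees

4.21


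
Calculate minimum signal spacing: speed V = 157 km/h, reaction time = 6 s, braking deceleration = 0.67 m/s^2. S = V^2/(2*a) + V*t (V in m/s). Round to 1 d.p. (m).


V = 157 / 3.6 = 43.6111 m/s
Braking distance = 43.6111^2 / (2*0.67) = 1419.35 m
Sighting distance = 43.6111 * 6 = 261.6667 m
S = 1419.35 + 261.6667 = 1681.0 m

1681.0


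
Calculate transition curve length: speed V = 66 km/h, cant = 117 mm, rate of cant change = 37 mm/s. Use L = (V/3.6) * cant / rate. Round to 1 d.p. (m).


Convert speed: V = 66 / 3.6 = 18.3333 m/s
L = 18.3333 * 117 / 37
L = 2145.0 / 37
L = 58.0 m

58.0


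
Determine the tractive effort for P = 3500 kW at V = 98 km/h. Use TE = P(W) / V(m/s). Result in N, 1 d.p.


Convert: P = 3500 kW = 3500000 W
V = 98 / 3.6 = 27.2222 m/s
TE = 3500000 / 27.2222
TE = 128571.4 N

128571.4


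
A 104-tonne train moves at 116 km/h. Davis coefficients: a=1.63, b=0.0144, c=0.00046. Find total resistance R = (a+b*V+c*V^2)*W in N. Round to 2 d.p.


b*V = 0.0144 * 116 = 1.6704
c*V^2 = 0.00046 * 13456 = 6.18976
R_per_t = 1.63 + 1.6704 + 6.18976 = 9.49016 N/t
R_total = 9.49016 * 104 = 986.98 N

986.98


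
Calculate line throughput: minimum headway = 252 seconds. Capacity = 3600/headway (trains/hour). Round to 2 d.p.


Capacity = 3600 / headway
Capacity = 3600 / 252
Capacity = 14.29 trains/hour

14.29


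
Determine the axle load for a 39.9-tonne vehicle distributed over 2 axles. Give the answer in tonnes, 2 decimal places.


Load per axle = total weight / number of axles
Load = 39.9 / 2
Load = 19.95 tonnes

19.95


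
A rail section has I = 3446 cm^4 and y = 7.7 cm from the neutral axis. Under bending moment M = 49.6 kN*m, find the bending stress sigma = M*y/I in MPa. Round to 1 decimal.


Convert units:
M = 49.6 kN*m = 49600000 N*mm
y = 7.7 cm = 77 mm
I = 3446 cm^4 = 34460000 mm^4
sigma = 49600000 * 77 / 34460000
sigma = 110.8 MPa

110.8


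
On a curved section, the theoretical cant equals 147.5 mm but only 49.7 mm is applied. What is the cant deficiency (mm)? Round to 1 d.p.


Cant deficiency = equilibrium cant - actual cant
CD = 147.5 - 49.7
CD = 97.8 mm

97.8


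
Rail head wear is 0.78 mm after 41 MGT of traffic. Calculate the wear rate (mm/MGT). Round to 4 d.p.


Wear rate = total wear / cumulative tonnage
Rate = 0.78 / 41
Rate = 0.0190 mm/MGT

0.0190


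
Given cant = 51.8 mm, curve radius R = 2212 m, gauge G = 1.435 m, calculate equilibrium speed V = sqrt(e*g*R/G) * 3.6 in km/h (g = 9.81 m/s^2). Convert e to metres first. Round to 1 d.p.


Convert cant: e = 51.8 mm = 0.0518 m
V_ms = sqrt(0.0518 * 9.81 * 2212 / 1.435)
V_ms = sqrt(783.306966) = 27.9876 m/s
V = 27.9876 * 3.6 = 100.8 km/h

100.8


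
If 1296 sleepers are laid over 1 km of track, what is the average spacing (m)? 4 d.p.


Spacing = 1000 m / number of sleepers
Spacing = 1000 / 1296
Spacing = 0.7716 m

0.7716


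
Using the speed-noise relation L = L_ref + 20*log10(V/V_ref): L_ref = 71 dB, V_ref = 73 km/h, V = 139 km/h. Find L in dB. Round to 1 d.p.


V/V_ref = 139 / 73 = 1.90411
log10(1.90411) = 0.279692
20 * 0.279692 = 5.5938
L = 71 + 5.5938 = 76.6 dB

76.6


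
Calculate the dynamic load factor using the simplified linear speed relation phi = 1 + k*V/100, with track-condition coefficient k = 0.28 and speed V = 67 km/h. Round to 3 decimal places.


phi = 1 + k * V / 100
phi = 1 + 0.28 * 67 / 100
phi = 1 + 0.1876
phi = 1.188

1.188


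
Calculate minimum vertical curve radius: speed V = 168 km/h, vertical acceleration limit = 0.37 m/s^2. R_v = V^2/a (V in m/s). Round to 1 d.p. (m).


Convert speed: V = 168 / 3.6 = 46.6667 m/s
V^2 = 2177.7778 m^2/s^2
R_v = 2177.7778 / 0.37
R_v = 5885.9 m

5885.9


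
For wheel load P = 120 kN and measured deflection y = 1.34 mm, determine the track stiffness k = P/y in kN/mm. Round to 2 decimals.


Track stiffness k = P / y
k = 120 / 1.34
k = 89.55 kN/mm

89.55


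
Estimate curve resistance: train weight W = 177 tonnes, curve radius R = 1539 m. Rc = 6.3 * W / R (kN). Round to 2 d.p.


Rc = 6.3 * W / R
Rc = 6.3 * 177 / 1539
Rc = 1115.1 / 1539
Rc = 0.72 kN

0.72


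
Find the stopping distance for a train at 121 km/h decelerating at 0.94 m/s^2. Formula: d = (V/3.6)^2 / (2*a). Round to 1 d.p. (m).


Convert speed: V = 121 / 3.6 = 33.6111 m/s
V^2 = 1129.7068
d = 1129.7068 / (2 * 0.94)
d = 1129.7068 / 1.88
d = 600.9 m

600.9


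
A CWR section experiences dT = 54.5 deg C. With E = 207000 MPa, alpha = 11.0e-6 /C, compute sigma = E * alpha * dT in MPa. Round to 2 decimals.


sigma = E * alpha * dT
sigma = 207000 * 11.0e-6 * 54.5
sigma = 2.277 * 54.5
sigma = 124.10 MPa

124.10


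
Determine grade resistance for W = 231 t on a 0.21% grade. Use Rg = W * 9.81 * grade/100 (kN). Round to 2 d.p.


Rg = W * 9.81 * grade / 100
Rg = 231 * 9.81 * 0.21 / 100
Rg = 2266.11 * 0.0021
Rg = 4.76 kN

4.76


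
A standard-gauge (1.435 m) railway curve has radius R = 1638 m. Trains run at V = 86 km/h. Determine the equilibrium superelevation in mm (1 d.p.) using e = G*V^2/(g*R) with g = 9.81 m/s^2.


Convert speed: V = 86 / 3.6 = 23.8889 m/s
Apply formula: e = 1.435 * 23.8889^2 / (9.81 * 1638)
e = 1.435 * 570.679 / 16068.78
e = 0.050964 m = 51.0 mm

51.0


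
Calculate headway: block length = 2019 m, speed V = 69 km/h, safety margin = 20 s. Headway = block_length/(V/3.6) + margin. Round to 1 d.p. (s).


V = 69 / 3.6 = 19.1667 m/s
Block traversal time = 2019 / 19.1667 = 105.3391 s
Headway = 105.3391 + 20
Headway = 125.3 s

125.3


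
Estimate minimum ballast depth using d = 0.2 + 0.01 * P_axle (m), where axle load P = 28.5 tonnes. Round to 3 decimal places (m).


d = 0.2 + 0.01 * 28.5
d = 0.2 + 0.285
d = 0.485 m

0.485


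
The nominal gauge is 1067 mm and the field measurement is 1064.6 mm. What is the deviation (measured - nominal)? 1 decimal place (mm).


Deviation = measured - nominal
Deviation = 1064.6 - 1067
Deviation = -2.4 mm

-2.4


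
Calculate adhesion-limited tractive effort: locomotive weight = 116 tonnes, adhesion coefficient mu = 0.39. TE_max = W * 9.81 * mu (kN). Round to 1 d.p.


TE_max = W * g * mu
TE_max = 116 * 9.81 * 0.39
TE_max = 1137.96 * 0.39
TE_max = 443.8 kN

443.8


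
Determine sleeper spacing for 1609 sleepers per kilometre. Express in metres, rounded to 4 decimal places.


Spacing = 1000 m / number of sleepers
Spacing = 1000 / 1609
Spacing = 0.6215 m

0.6215


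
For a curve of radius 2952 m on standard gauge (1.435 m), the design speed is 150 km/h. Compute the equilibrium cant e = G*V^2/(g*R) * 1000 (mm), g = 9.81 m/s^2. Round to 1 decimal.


Convert speed: V = 150 / 3.6 = 41.6667 m/s
Apply formula: e = 1.435 * 41.6667^2 / (9.81 * 2952)
e = 1.435 * 1736.1111 / 28959.12
e = 0.086029 m = 86.0 mm

86.0


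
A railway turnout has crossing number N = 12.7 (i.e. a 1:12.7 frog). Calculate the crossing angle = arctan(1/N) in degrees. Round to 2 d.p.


1/N = 1/12.7 = 0.07874
angle = arctan(0.07874) = 0.078578 rad
angle = 0.078578 * 180/pi = 4.50 degrees

4.50


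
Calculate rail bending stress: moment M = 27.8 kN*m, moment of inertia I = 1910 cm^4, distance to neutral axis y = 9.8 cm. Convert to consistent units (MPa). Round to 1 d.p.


Convert units:
M = 27.8 kN*m = 27800000 N*mm
y = 9.8 cm = 98 mm
I = 1910 cm^4 = 19100000 mm^4
sigma = 27800000 * 98 / 19100000
sigma = 142.6 MPa

142.6


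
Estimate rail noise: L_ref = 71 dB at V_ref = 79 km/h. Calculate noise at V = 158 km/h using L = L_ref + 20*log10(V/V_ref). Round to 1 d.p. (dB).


V/V_ref = 158 / 79 = 2.0
log10(2.0) = 0.30103
20 * 0.30103 = 6.0206
L = 71 + 6.0206 = 77.0 dB

77.0


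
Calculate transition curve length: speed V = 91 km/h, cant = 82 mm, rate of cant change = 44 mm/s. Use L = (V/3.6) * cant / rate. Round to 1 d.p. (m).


Convert speed: V = 91 / 3.6 = 25.2778 m/s
L = 25.2778 * 82 / 44
L = 2072.7778 / 44
L = 47.1 m

47.1


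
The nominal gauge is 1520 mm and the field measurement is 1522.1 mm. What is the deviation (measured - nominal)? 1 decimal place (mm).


Deviation = measured - nominal
Deviation = 1522.1 - 1520
Deviation = 2.1 mm

2.1


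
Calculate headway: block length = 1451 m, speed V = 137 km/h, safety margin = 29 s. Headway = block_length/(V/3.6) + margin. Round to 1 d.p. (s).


V = 137 / 3.6 = 38.0556 m/s
Block traversal time = 1451 / 38.0556 = 38.1285 s
Headway = 38.1285 + 29
Headway = 67.1 s

67.1


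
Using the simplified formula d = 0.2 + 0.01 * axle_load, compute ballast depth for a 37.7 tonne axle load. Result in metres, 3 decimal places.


d = 0.2 + 0.01 * 37.7
d = 0.2 + 0.377
d = 0.577 m

0.577


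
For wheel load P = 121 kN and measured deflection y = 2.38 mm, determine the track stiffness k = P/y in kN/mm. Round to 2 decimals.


Track stiffness k = P / y
k = 121 / 2.38
k = 50.84 kN/mm

50.84


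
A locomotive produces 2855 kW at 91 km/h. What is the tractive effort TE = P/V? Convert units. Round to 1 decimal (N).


Convert: P = 2855 kW = 2855000 W
V = 91 / 3.6 = 25.2778 m/s
TE = 2855000 / 25.2778
TE = 112945.1 N

112945.1


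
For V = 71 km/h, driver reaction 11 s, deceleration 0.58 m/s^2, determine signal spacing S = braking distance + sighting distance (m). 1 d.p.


V = 71 / 3.6 = 19.7222 m/s
Braking distance = 19.7222^2 / (2*0.58) = 335.3156 m
Sighting distance = 19.7222 * 11 = 216.9444 m
S = 335.3156 + 216.9444 = 552.3 m

552.3


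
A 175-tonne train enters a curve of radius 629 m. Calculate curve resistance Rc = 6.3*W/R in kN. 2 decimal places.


Rc = 6.3 * W / R
Rc = 6.3 * 175 / 629
Rc = 1102.5 / 629
Rc = 1.75 kN

1.75


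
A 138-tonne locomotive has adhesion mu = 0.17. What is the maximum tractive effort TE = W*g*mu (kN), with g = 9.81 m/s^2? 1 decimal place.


TE_max = W * g * mu
TE_max = 138 * 9.81 * 0.17
TE_max = 1353.78 * 0.17
TE_max = 230.1 kN

230.1


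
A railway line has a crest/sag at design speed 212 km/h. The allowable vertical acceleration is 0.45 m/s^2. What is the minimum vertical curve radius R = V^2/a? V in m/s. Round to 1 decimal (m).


Convert speed: V = 212 / 3.6 = 58.8889 m/s
V^2 = 3467.9012 m^2/s^2
R_v = 3467.9012 / 0.45
R_v = 7706.4 m

7706.4


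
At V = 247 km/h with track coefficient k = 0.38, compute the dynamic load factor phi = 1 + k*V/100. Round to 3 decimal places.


phi = 1 + k * V / 100
phi = 1 + 0.38 * 247 / 100
phi = 1 + 0.9386
phi = 1.939

1.939


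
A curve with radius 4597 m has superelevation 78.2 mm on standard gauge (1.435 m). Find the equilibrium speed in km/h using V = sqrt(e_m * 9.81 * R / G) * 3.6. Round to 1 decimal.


Convert cant: e = 78.2 mm = 0.0782 m
V_ms = sqrt(0.0782 * 9.81 * 4597 / 1.435)
V_ms = sqrt(2457.527369) = 49.5735 m/s
V = 49.5735 * 3.6 = 178.5 km/h

178.5


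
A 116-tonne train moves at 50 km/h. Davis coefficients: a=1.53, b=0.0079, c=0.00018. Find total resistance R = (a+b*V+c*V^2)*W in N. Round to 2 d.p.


b*V = 0.0079 * 50 = 0.395
c*V^2 = 0.00018 * 2500 = 0.45
R_per_t = 1.53 + 0.395 + 0.45 = 2.375 N/t
R_total = 2.375 * 116 = 275.50 N

275.50


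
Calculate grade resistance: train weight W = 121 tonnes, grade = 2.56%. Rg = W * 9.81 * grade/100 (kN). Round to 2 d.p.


Rg = W * 9.81 * grade / 100
Rg = 121 * 9.81 * 2.56 / 100
Rg = 1187.01 * 0.0256
Rg = 30.39 kN

30.39


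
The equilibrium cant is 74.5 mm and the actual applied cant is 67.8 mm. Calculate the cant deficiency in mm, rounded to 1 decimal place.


Cant deficiency = equilibrium cant - actual cant
CD = 74.5 - 67.8
CD = 6.7 mm

6.7


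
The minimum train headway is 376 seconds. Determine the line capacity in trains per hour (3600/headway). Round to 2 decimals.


Capacity = 3600 / headway
Capacity = 3600 / 376
Capacity = 9.57 trains/hour

9.57


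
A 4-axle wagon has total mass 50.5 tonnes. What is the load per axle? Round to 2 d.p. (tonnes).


Load per axle = total weight / number of axles
Load = 50.5 / 4
Load = 12.63 tonnes

12.63


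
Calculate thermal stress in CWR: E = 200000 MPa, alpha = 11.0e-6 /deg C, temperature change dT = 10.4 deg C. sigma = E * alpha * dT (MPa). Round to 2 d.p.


sigma = E * alpha * dT
sigma = 200000 * 11.0e-6 * 10.4
sigma = 2.2 * 10.4
sigma = 22.88 MPa

22.88


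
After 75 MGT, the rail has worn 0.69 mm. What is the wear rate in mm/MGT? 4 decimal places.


Wear rate = total wear / cumulative tonnage
Rate = 0.69 / 75
Rate = 0.0092 mm/MGT

0.0092


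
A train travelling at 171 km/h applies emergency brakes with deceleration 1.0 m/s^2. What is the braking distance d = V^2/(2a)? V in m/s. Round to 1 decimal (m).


Convert speed: V = 171 / 3.6 = 47.5 m/s
V^2 = 2256.25
d = 2256.25 / (2 * 1.0)
d = 2256.25 / 2.0
d = 1128.1 m

1128.1


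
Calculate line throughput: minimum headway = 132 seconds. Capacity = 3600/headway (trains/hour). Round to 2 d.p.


Capacity = 3600 / headway
Capacity = 3600 / 132
Capacity = 27.27 trains/hour

27.27


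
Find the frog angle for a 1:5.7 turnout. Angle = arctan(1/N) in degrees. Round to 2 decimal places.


1/N = 1/5.7 = 0.175439
angle = arctan(0.175439) = 0.173671 rad
angle = 0.173671 * 180/pi = 9.95 degrees

9.95


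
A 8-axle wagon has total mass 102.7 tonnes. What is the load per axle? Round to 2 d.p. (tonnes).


Load per axle = total weight / number of axles
Load = 102.7 / 8
Load = 12.84 tonnes

12.84


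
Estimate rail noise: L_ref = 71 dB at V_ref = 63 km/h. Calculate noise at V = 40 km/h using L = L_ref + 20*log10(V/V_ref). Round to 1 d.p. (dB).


V/V_ref = 40 / 63 = 0.634921
log10(0.634921) = -0.197281
20 * -0.197281 = -3.9456
L = 71 + -3.9456 = 67.1 dB

67.1


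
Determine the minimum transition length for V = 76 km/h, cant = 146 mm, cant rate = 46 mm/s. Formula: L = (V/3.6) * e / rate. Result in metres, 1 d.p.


Convert speed: V = 76 / 3.6 = 21.1111 m/s
L = 21.1111 * 146 / 46
L = 3082.2222 / 46
L = 67.0 m

67.0


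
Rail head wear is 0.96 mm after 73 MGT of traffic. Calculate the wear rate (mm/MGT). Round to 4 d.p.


Wear rate = total wear / cumulative tonnage
Rate = 0.96 / 73
Rate = 0.0132 mm/MGT

0.0132


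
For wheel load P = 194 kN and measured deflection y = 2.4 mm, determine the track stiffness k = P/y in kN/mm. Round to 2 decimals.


Track stiffness k = P / y
k = 194 / 2.4
k = 80.83 kN/mm

80.83


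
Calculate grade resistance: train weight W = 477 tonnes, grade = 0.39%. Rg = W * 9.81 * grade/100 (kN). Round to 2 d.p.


Rg = W * 9.81 * grade / 100
Rg = 477 * 9.81 * 0.39 / 100
Rg = 4679.37 * 0.0039
Rg = 18.25 kN

18.25


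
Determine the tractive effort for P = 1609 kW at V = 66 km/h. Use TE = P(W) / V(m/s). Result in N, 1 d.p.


Convert: P = 1609 kW = 1609000 W
V = 66 / 3.6 = 18.3333 m/s
TE = 1609000 / 18.3333
TE = 87763.6 N

87763.6


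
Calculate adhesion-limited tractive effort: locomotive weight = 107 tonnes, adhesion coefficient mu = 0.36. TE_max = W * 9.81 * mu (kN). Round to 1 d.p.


TE_max = W * g * mu
TE_max = 107 * 9.81 * 0.36
TE_max = 1049.67 * 0.36
TE_max = 377.9 kN

377.9


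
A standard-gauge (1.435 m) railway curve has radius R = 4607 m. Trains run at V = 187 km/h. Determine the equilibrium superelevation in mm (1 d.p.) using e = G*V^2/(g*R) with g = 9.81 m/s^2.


Convert speed: V = 187 / 3.6 = 51.9444 m/s
Apply formula: e = 1.435 * 51.9444^2 / (9.81 * 4607)
e = 1.435 * 2698.2253 / 45194.67
e = 0.085673 m = 85.7 mm

85.7


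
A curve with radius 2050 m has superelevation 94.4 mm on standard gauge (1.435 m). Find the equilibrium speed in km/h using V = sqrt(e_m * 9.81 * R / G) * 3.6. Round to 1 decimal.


Convert cant: e = 94.4 mm = 0.0944 m
V_ms = sqrt(0.0944 * 9.81 * 2050 / 1.435)
V_ms = sqrt(1322.948571) = 36.3724 m/s
V = 36.3724 * 3.6 = 130.9 km/h

130.9


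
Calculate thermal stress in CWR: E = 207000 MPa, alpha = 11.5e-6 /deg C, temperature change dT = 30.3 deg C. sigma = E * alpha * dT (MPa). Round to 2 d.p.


sigma = E * alpha * dT
sigma = 207000 * 11.5e-6 * 30.3
sigma = 2.3805 * 30.3
sigma = 72.13 MPa

72.13


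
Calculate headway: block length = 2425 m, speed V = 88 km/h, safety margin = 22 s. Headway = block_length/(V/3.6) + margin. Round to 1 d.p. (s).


V = 88 / 3.6 = 24.4444 m/s
Block traversal time = 2425 / 24.4444 = 99.2045 s
Headway = 99.2045 + 22
Headway = 121.2 s

121.2


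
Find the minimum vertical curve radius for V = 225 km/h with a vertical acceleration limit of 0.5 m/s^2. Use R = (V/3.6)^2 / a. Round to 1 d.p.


Convert speed: V = 225 / 3.6 = 62.5 m/s
V^2 = 3906.25 m^2/s^2
R_v = 3906.25 / 0.5
R_v = 7812.5 m

7812.5


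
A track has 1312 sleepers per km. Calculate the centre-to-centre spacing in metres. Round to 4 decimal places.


Spacing = 1000 m / number of sleepers
Spacing = 1000 / 1312
Spacing = 0.7622 m

0.7622


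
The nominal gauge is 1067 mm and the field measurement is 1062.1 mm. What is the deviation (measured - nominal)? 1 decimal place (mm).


Deviation = measured - nominal
Deviation = 1062.1 - 1067
Deviation = -4.9 mm

-4.9


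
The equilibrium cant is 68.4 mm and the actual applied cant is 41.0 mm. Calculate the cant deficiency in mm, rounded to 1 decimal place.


Cant deficiency = equilibrium cant - actual cant
CD = 68.4 - 41.0
CD = 27.4 mm

27.4


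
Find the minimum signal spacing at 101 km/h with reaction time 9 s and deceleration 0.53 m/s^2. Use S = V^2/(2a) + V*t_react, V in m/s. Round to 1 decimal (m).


V = 101 / 3.6 = 28.0556 m/s
Braking distance = 28.0556^2 / (2*0.53) = 742.5606 m
Sighting distance = 28.0556 * 9 = 252.5 m
S = 742.5606 + 252.5 = 995.1 m

995.1


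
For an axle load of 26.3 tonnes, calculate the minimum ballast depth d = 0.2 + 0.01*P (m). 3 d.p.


d = 0.2 + 0.01 * 26.3
d = 0.2 + 0.263
d = 0.463 m

0.463


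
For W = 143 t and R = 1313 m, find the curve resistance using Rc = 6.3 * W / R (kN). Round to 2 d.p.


Rc = 6.3 * W / R
Rc = 6.3 * 143 / 1313
Rc = 900.9 / 1313
Rc = 0.69 kN

0.69


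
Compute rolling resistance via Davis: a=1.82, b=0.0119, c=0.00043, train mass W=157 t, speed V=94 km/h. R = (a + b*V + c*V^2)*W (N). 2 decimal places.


b*V = 0.0119 * 94 = 1.1186
c*V^2 = 0.00043 * 8836 = 3.79948
R_per_t = 1.82 + 1.1186 + 3.79948 = 6.73808 N/t
R_total = 6.73808 * 157 = 1057.88 N

1057.88


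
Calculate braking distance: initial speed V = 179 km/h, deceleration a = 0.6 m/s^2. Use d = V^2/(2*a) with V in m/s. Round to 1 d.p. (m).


Convert speed: V = 179 / 3.6 = 49.7222 m/s
V^2 = 2472.2994
d = 2472.2994 / (2 * 0.6)
d = 2472.2994 / 1.2
d = 2060.2 m

2060.2


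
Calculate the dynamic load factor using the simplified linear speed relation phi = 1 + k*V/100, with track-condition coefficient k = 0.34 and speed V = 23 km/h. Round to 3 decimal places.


phi = 1 + k * V / 100
phi = 1 + 0.34 * 23 / 100
phi = 1 + 0.0782
phi = 1.078

1.078


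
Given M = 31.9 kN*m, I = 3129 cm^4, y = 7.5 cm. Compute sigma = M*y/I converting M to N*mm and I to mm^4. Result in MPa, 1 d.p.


Convert units:
M = 31.9 kN*m = 31900000 N*mm
y = 7.5 cm = 75 mm
I = 3129 cm^4 = 31290000 mm^4
sigma = 31900000 * 75 / 31290000
sigma = 76.5 MPa

76.5


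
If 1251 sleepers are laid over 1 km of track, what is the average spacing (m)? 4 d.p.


Spacing = 1000 m / number of sleepers
Spacing = 1000 / 1251
Spacing = 0.7994 m

0.7994


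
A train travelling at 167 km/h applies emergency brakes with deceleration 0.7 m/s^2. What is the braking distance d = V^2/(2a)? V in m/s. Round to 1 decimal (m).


Convert speed: V = 167 / 3.6 = 46.3889 m/s
V^2 = 2151.929
d = 2151.929 / (2 * 0.7)
d = 2151.929 / 1.4
d = 1537.1 m

1537.1


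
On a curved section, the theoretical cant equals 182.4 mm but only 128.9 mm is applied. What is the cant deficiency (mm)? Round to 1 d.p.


Cant deficiency = equilibrium cant - actual cant
CD = 182.4 - 128.9
CD = 53.5 mm

53.5


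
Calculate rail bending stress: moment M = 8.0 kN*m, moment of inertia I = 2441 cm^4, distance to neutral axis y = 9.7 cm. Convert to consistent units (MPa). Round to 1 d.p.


Convert units:
M = 8.0 kN*m = 8000000 N*mm
y = 9.7 cm = 97 mm
I = 2441 cm^4 = 24410000 mm^4
sigma = 8000000 * 97 / 24410000
sigma = 31.8 MPa

31.8


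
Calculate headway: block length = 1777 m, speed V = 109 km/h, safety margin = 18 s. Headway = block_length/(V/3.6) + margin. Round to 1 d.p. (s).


V = 109 / 3.6 = 30.2778 m/s
Block traversal time = 1777 / 30.2778 = 58.6899 s
Headway = 58.6899 + 18
Headway = 76.7 s

76.7


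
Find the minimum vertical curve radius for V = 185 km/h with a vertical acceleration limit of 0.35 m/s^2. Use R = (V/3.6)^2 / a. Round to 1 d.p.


Convert speed: V = 185 / 3.6 = 51.3889 m/s
V^2 = 2640.8179 m^2/s^2
R_v = 2640.8179 / 0.35
R_v = 7545.2 m

7545.2


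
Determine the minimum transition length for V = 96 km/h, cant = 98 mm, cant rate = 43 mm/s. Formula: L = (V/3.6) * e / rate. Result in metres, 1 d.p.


Convert speed: V = 96 / 3.6 = 26.6667 m/s
L = 26.6667 * 98 / 43
L = 2613.3333 / 43
L = 60.8 m

60.8


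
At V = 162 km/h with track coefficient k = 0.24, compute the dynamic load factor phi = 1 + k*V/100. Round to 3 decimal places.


phi = 1 + k * V / 100
phi = 1 + 0.24 * 162 / 100
phi = 1 + 0.3888
phi = 1.389

1.389


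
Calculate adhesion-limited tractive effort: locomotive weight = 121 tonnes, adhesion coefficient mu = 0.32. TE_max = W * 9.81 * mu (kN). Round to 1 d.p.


TE_max = W * g * mu
TE_max = 121 * 9.81 * 0.32
TE_max = 1187.01 * 0.32
TE_max = 379.8 kN

379.8


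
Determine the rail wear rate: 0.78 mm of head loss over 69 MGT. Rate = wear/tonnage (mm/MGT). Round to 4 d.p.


Wear rate = total wear / cumulative tonnage
Rate = 0.78 / 69
Rate = 0.0113 mm/MGT

0.0113


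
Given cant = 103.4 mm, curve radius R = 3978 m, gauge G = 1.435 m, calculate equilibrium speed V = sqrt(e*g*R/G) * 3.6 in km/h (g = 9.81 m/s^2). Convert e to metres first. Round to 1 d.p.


Convert cant: e = 103.4 mm = 0.1034 m
V_ms = sqrt(0.1034 * 9.81 * 3978 / 1.435)
V_ms = sqrt(2811.916524) = 53.0275 m/s
V = 53.0275 * 3.6 = 190.9 km/h

190.9


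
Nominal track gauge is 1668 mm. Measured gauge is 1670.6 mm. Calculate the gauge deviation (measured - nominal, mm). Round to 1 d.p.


Deviation = measured - nominal
Deviation = 1670.6 - 1668
Deviation = 2.6 mm

2.6


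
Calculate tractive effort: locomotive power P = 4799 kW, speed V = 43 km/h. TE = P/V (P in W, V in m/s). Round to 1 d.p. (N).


Convert: P = 4799 kW = 4799000 W
V = 43 / 3.6 = 11.9444 m/s
TE = 4799000 / 11.9444
TE = 401776.7 N

401776.7


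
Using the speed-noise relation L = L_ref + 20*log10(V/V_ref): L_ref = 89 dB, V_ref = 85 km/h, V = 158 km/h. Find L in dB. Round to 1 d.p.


V/V_ref = 158 / 85 = 1.858824
log10(1.858824) = 0.269238
20 * 0.269238 = 5.3848
L = 89 + 5.3848 = 94.4 dB

94.4


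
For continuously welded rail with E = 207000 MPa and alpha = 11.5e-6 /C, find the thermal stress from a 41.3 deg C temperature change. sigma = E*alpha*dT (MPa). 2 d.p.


sigma = E * alpha * dT
sigma = 207000 * 11.5e-6 * 41.3
sigma = 2.3805 * 41.3
sigma = 98.31 MPa

98.31


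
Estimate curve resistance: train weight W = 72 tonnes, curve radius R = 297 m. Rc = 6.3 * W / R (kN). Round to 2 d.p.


Rc = 6.3 * W / R
Rc = 6.3 * 72 / 297
Rc = 453.6 / 297
Rc = 1.53 kN

1.53


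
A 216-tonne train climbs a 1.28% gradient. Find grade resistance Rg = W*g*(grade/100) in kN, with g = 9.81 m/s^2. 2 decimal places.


Rg = W * 9.81 * grade / 100
Rg = 216 * 9.81 * 1.28 / 100
Rg = 2118.96 * 0.0128
Rg = 27.12 kN

27.12


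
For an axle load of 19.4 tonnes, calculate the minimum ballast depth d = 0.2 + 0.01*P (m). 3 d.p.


d = 0.2 + 0.01 * 19.4
d = 0.2 + 0.194
d = 0.394 m

0.394


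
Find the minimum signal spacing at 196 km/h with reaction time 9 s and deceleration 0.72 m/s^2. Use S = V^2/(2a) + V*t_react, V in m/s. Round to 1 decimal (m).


V = 196 / 3.6 = 54.4444 m/s
Braking distance = 54.4444^2 / (2*0.72) = 2058.4705 m
Sighting distance = 54.4444 * 9 = 490.0 m
S = 2058.4705 + 490.0 = 2548.5 m

2548.5


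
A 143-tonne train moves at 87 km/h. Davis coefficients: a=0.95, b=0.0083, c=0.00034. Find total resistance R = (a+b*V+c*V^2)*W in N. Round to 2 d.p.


b*V = 0.0083 * 87 = 0.7221
c*V^2 = 0.00034 * 7569 = 2.57346
R_per_t = 0.95 + 0.7221 + 2.57346 = 4.24556 N/t
R_total = 4.24556 * 143 = 607.12 N

607.12


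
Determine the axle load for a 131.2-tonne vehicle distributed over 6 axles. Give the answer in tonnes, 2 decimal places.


Load per axle = total weight / number of axles
Load = 131.2 / 6
Load = 21.87 tonnes

21.87


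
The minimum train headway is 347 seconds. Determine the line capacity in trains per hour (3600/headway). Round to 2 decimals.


Capacity = 3600 / headway
Capacity = 3600 / 347
Capacity = 10.37 trains/hour

10.37


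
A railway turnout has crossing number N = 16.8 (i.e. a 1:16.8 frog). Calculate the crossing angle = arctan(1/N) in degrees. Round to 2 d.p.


1/N = 1/16.8 = 0.059524
angle = arctan(0.059524) = 0.059454 rad
angle = 0.059454 * 180/pi = 3.41 degrees

3.41


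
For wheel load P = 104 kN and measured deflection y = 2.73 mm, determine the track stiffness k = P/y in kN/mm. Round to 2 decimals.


Track stiffness k = P / y
k = 104 / 2.73
k = 38.10 kN/mm

38.10


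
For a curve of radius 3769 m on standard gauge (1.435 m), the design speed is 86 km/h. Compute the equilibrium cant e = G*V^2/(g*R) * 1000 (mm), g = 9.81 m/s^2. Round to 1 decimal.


Convert speed: V = 86 / 3.6 = 23.8889 m/s
Apply formula: e = 1.435 * 23.8889^2 / (9.81 * 3769)
e = 1.435 * 570.679 / 36973.89
e = 0.022149 m = 22.1 mm

22.1


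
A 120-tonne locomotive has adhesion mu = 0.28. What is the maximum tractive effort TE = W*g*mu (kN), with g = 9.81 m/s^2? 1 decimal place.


TE_max = W * g * mu
TE_max = 120 * 9.81 * 0.28
TE_max = 1177.2 * 0.28
TE_max = 329.6 kN

329.6


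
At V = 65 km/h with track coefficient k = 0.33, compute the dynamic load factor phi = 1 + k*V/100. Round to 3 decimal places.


phi = 1 + k * V / 100
phi = 1 + 0.33 * 65 / 100
phi = 1 + 0.2145
phi = 1.215

1.215


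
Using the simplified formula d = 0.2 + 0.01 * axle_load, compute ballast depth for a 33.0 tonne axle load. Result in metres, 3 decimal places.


d = 0.2 + 0.01 * 33.0
d = 0.2 + 0.33
d = 0.530 m

0.530


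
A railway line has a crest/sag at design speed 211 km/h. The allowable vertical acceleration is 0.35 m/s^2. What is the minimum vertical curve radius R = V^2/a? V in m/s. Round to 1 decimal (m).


Convert speed: V = 211 / 3.6 = 58.6111 m/s
V^2 = 3435.2623 m^2/s^2
R_v = 3435.2623 / 0.35
R_v = 9815.0 m

9815.0


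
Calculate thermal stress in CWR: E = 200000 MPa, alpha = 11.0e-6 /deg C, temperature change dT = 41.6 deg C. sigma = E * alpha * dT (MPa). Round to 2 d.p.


sigma = E * alpha * dT
sigma = 200000 * 11.0e-6 * 41.6
sigma = 2.2 * 41.6
sigma = 91.52 MPa

91.52


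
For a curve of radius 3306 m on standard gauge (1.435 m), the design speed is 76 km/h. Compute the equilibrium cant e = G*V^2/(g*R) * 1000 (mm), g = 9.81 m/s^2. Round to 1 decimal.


Convert speed: V = 76 / 3.6 = 21.1111 m/s
Apply formula: e = 1.435 * 21.1111^2 / (9.81 * 3306)
e = 1.435 * 445.679 / 32431.86
e = 0.01972 m = 19.7 mm

19.7


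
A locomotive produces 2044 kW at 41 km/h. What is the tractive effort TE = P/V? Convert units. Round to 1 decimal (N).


Convert: P = 2044 kW = 2044000 W
V = 41 / 3.6 = 11.3889 m/s
TE = 2044000 / 11.3889
TE = 179473.2 N

179473.2


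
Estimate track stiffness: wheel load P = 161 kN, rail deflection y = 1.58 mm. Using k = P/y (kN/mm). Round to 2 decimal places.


Track stiffness k = P / y
k = 161 / 1.58
k = 101.90 kN/mm

101.90


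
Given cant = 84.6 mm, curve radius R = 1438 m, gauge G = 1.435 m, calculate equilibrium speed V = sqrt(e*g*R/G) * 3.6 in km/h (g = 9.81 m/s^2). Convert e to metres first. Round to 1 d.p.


Convert cant: e = 84.6 mm = 0.0846 m
V_ms = sqrt(0.0846 * 9.81 * 1438 / 1.435)
V_ms = sqrt(831.661037) = 28.8385 m/s
V = 28.8385 * 3.6 = 103.8 km/h

103.8


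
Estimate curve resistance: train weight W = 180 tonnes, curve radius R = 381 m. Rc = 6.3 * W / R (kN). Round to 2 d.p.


Rc = 6.3 * W / R
Rc = 6.3 * 180 / 381
Rc = 1134.0 / 381
Rc = 2.98 kN

2.98


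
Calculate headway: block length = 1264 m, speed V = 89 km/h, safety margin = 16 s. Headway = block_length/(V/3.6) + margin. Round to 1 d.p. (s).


V = 89 / 3.6 = 24.7222 m/s
Block traversal time = 1264 / 24.7222 = 51.1281 s
Headway = 51.1281 + 16
Headway = 67.1 s

67.1


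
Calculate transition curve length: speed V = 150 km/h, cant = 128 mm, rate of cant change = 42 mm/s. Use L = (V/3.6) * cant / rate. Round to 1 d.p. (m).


Convert speed: V = 150 / 3.6 = 41.6667 m/s
L = 41.6667 * 128 / 42
L = 5333.3333 / 42
L = 127.0 m

127.0


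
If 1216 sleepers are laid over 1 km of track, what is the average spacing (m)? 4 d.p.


Spacing = 1000 m / number of sleepers
Spacing = 1000 / 1216
Spacing = 0.8224 m

0.8224


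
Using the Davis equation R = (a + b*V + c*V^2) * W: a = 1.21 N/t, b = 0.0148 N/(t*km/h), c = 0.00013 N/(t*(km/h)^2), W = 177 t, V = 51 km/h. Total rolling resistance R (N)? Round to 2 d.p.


b*V = 0.0148 * 51 = 0.7548
c*V^2 = 0.00013 * 2601 = 0.33813
R_per_t = 1.21 + 0.7548 + 0.33813 = 2.30293 N/t
R_total = 2.30293 * 177 = 407.62 N

407.62


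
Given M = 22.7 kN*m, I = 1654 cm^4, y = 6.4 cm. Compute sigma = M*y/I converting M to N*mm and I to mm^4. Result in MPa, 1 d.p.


Convert units:
M = 22.7 kN*m = 22700000 N*mm
y = 6.4 cm = 64 mm
I = 1654 cm^4 = 16540000 mm^4
sigma = 22700000 * 64 / 16540000
sigma = 87.8 MPa

87.8


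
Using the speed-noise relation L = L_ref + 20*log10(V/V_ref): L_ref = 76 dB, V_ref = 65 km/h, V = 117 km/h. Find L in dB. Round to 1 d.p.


V/V_ref = 117 / 65 = 1.8
log10(1.8) = 0.255273
20 * 0.255273 = 5.1055
L = 76 + 5.1055 = 81.1 dB

81.1
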